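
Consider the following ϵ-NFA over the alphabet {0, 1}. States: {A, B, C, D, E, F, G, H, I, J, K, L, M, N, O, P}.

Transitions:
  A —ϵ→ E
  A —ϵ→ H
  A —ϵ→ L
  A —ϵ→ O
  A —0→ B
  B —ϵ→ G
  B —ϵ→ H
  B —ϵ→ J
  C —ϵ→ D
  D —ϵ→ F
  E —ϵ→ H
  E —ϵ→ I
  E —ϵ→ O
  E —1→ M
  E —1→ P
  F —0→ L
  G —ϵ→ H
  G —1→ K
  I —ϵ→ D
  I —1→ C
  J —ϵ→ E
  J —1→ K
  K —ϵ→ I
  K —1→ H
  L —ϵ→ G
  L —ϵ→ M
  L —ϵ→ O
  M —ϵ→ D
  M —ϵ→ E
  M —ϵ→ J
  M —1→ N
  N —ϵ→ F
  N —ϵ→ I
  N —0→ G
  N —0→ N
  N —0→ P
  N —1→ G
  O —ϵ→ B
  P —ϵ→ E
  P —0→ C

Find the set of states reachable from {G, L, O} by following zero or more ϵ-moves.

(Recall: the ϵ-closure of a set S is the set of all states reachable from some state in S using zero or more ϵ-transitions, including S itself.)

{B, D, E, F, G, H, I, J, L, M, O}

Start with {G, L, O}.
From G via ϵ: add H.
From L via ϵ: add M.
From O via ϵ: add B.
From B via ϵ: add J.
From M via ϵ: add D, E.
From D via ϵ: add F.
From E via ϵ: add I.
No new states can be added; the closed set is {B, D, E, F, G, H, I, J, L, M, O}.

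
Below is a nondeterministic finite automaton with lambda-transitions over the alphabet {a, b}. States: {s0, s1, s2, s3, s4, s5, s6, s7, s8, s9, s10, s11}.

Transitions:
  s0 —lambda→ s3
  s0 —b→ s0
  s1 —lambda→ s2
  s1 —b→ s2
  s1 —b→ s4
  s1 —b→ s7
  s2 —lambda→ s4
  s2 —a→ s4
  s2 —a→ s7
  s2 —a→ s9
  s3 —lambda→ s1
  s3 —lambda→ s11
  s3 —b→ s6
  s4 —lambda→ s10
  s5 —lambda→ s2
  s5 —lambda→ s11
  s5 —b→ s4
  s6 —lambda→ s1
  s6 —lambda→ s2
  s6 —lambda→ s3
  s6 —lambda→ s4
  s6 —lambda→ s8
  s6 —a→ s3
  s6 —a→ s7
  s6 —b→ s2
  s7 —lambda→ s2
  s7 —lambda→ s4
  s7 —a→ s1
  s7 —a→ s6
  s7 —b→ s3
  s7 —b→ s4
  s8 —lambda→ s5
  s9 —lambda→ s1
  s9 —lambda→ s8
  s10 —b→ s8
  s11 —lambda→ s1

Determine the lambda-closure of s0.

Start with {s0}.
From s0 via lambda: add s3.
From s3 via lambda: add s1, s11.
From s1 via lambda: add s2.
From s2 via lambda: add s4.
From s4 via lambda: add s10.
No new states can be added; the closed set is {s0, s1, s2, s3, s4, s10, s11}.

{s0, s1, s2, s3, s4, s10, s11}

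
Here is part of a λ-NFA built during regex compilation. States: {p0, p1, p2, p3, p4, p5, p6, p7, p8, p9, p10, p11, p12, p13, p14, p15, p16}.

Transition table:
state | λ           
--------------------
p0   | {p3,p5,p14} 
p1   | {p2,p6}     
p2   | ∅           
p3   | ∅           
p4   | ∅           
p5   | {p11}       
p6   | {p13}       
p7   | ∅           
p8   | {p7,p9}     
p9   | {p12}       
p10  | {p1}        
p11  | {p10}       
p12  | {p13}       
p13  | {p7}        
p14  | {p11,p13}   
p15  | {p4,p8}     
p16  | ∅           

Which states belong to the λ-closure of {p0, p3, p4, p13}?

Start with {p0, p3, p4, p13}.
From p0 via λ: add p5, p14.
From p13 via λ: add p7.
From p5 via λ: add p11.
From p11 via λ: add p10.
From p10 via λ: add p1.
From p1 via λ: add p2, p6.
No new states can be added; the closed set is {p0, p1, p2, p3, p4, p5, p6, p7, p10, p11, p13, p14}.

{p0, p1, p2, p3, p4, p5, p6, p7, p10, p11, p13, p14}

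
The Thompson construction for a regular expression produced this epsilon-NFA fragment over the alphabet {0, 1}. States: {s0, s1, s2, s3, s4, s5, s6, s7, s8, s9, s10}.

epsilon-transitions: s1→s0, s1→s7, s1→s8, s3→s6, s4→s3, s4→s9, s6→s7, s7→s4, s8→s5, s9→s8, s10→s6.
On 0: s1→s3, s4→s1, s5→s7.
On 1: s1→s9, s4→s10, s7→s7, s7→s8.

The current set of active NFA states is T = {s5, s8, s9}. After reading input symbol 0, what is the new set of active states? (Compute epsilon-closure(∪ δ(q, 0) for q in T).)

s5 on 0 → {s7}.
No 0-transition from s8, s9.
Union after reading 0: {s7}.
Now take the epsilon-closure:
From s7 via epsilon: add s4.
From s4 via epsilon: add s3, s9.
From s3 via epsilon: add s6.
From s9 via epsilon: add s8.
From s8 via epsilon: add s5.
No new states can be added; the closed set is {s3, s4, s5, s6, s7, s8, s9}.

{s3, s4, s5, s6, s7, s8, s9}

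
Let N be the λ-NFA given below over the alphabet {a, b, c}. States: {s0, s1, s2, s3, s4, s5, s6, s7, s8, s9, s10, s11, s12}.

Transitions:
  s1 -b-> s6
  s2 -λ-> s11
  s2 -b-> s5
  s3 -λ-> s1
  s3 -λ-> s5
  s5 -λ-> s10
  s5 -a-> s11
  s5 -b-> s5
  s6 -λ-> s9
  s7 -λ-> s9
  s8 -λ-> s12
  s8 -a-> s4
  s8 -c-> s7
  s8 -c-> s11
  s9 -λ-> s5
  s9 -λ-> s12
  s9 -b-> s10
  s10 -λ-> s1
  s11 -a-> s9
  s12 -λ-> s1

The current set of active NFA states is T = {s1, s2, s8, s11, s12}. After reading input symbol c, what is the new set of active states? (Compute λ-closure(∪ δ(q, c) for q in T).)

{s1, s5, s7, s9, s10, s11, s12}

s8 on c → {s7, s11}.
No c-transition from s1, s2, s11, s12.
Union after reading c: {s7, s11}.
Now take the λ-closure:
From s7 via λ: add s9.
From s9 via λ: add s5, s12.
From s5 via λ: add s10.
From s12 via λ: add s1.
No new states can be added; the closed set is {s1, s5, s7, s9, s10, s11, s12}.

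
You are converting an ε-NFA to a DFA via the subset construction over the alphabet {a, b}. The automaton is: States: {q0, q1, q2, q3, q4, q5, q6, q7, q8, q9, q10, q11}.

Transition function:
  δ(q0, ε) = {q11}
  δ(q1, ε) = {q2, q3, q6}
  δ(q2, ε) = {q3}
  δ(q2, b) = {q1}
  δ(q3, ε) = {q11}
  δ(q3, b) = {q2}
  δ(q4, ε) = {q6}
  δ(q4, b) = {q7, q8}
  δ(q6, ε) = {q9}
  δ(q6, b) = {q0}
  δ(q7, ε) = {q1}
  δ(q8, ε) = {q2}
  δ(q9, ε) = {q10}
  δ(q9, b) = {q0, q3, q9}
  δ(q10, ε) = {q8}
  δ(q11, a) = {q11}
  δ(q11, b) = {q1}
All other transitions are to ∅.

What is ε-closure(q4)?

Start with {q4}.
From q4 via ε: add q6.
From q6 via ε: add q9.
From q9 via ε: add q10.
From q10 via ε: add q8.
From q8 via ε: add q2.
From q2 via ε: add q3.
From q3 via ε: add q11.
No new states can be added; the closed set is {q2, q3, q4, q6, q8, q9, q10, q11}.

{q2, q3, q4, q6, q8, q9, q10, q11}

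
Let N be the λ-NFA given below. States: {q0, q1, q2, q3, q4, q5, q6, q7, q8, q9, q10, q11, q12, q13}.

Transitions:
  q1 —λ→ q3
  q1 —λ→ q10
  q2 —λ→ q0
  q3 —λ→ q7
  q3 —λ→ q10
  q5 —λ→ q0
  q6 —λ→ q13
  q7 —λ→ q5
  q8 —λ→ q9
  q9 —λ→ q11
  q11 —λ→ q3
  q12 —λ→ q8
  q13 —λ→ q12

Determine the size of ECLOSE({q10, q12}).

Start with {q10, q12}.
From q12 via λ: add q8.
From q8 via λ: add q9.
From q9 via λ: add q11.
From q11 via λ: add q3.
From q3 via λ: add q7.
From q7 via λ: add q5.
From q5 via λ: add q0.
λ-closure = {q0, q3, q5, q7, q8, q9, q10, q11, q12}, which has 9 states.

9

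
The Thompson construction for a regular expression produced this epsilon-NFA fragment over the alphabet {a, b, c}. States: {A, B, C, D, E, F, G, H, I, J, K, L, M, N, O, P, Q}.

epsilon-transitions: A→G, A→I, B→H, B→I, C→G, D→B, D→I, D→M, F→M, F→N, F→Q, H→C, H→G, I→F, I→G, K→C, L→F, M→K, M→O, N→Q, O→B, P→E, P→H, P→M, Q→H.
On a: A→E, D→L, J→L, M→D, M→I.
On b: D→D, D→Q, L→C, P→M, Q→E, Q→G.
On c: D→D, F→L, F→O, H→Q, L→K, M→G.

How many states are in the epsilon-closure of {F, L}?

12

Start with {F, L}.
From F via epsilon: add M, N, Q.
From M via epsilon: add K, O.
From Q via epsilon: add H.
From H via epsilon: add C, G.
From O via epsilon: add B.
From B via epsilon: add I.
epsilon-closure = {B, C, F, G, H, I, K, L, M, N, O, Q}, which has 12 states.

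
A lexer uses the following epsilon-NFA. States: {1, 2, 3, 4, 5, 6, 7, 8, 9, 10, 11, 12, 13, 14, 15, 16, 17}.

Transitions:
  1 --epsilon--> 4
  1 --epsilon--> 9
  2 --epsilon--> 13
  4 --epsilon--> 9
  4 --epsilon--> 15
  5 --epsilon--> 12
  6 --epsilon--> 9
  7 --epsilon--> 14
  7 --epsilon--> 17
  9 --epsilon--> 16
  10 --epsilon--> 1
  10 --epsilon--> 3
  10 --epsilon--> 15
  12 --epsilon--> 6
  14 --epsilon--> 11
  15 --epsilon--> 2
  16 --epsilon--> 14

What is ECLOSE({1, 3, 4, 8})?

{1, 2, 3, 4, 8, 9, 11, 13, 14, 15, 16}

Start with {1, 3, 4, 8}.
From 1 via epsilon: add 9.
From 4 via epsilon: add 15.
From 9 via epsilon: add 16.
From 15 via epsilon: add 2.
From 2 via epsilon: add 13.
From 16 via epsilon: add 14.
From 14 via epsilon: add 11.
No new states can be added; the closed set is {1, 2, 3, 4, 8, 9, 11, 13, 14, 15, 16}.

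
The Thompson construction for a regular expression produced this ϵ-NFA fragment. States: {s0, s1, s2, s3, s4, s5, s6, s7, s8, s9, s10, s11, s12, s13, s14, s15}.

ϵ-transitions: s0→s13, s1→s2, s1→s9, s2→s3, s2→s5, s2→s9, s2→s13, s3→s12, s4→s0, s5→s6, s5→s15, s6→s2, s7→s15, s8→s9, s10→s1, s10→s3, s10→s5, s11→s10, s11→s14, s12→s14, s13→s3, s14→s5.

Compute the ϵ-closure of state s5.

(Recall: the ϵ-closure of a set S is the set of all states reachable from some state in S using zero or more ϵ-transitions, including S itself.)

{s2, s3, s5, s6, s9, s12, s13, s14, s15}

Start with {s5}.
From s5 via ϵ: add s6, s15.
From s6 via ϵ: add s2.
From s2 via ϵ: add s3, s9, s13.
From s3 via ϵ: add s12.
From s12 via ϵ: add s14.
No new states can be added; the closed set is {s2, s3, s5, s6, s9, s12, s13, s14, s15}.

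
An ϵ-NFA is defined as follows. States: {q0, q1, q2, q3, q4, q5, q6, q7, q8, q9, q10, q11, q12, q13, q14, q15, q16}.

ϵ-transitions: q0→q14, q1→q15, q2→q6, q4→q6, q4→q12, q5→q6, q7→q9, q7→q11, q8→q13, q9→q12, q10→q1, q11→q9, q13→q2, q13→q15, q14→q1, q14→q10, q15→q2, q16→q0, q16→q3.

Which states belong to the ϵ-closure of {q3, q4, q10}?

Start with {q3, q4, q10}.
From q4 via ϵ: add q6, q12.
From q10 via ϵ: add q1.
From q1 via ϵ: add q15.
From q15 via ϵ: add q2.
No new states can be added; the closed set is {q1, q2, q3, q4, q6, q10, q12, q15}.

{q1, q2, q3, q4, q6, q10, q12, q15}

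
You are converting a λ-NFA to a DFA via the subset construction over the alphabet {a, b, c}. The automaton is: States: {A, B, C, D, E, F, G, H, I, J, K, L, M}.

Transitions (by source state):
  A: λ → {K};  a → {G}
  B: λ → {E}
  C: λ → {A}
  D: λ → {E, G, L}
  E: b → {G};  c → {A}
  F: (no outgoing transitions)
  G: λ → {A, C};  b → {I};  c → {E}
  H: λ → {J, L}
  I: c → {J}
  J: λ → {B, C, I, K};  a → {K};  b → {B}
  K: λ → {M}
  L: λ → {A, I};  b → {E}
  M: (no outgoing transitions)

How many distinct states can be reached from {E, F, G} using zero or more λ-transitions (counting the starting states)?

7

Start with {E, F, G}.
From G via λ: add A, C.
From A via λ: add K.
From K via λ: add M.
λ-closure = {A, C, E, F, G, K, M}, which has 7 states.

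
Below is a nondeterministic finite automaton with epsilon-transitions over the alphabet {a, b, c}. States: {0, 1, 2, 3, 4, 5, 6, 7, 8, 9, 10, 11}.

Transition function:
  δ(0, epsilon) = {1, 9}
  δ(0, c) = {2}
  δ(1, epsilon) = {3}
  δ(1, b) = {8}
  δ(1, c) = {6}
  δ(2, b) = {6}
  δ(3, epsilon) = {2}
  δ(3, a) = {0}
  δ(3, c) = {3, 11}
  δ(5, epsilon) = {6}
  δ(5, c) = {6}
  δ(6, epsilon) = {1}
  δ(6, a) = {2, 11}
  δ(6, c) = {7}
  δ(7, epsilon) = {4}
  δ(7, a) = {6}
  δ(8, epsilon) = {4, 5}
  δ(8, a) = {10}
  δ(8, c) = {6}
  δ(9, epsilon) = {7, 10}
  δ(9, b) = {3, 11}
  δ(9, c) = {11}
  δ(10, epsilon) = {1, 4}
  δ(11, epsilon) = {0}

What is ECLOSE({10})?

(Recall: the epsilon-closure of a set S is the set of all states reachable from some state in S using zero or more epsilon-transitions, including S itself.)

Start with {10}.
From 10 via epsilon: add 1, 4.
From 1 via epsilon: add 3.
From 3 via epsilon: add 2.
No new states can be added; the closed set is {1, 2, 3, 4, 10}.

{1, 2, 3, 4, 10}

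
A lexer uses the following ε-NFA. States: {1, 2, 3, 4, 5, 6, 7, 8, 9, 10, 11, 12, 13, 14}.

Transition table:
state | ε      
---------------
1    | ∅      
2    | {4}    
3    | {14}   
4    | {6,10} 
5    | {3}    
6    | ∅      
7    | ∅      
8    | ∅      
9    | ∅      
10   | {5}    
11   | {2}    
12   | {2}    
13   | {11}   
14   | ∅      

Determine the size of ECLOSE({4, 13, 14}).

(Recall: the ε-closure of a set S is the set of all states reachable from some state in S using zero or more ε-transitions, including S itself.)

Start with {4, 13, 14}.
From 4 via ε: add 6, 10.
From 13 via ε: add 11.
From 10 via ε: add 5.
From 11 via ε: add 2.
From 5 via ε: add 3.
ε-closure = {2, 3, 4, 5, 6, 10, 11, 13, 14}, which has 9 states.

9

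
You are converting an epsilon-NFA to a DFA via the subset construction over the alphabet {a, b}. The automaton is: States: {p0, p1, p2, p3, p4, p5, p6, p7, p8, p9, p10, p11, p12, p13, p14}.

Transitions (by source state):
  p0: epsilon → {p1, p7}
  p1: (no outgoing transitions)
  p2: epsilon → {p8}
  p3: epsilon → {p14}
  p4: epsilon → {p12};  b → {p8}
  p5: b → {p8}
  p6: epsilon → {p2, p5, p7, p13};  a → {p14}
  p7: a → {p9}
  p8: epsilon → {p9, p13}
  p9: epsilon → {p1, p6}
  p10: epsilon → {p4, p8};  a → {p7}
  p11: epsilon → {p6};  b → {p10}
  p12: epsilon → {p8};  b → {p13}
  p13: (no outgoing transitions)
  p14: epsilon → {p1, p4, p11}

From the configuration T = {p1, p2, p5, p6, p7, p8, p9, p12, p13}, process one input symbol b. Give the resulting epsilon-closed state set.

{p1, p2, p5, p6, p7, p8, p9, p13}

p5 on b → {p8}.
p12 on b → {p13}.
No b-transition from p1, p2, p6, p7, p8, p9, p13.
Union after reading b: {p8, p13}.
Now take the epsilon-closure:
From p8 via epsilon: add p9.
From p9 via epsilon: add p1, p6.
From p6 via epsilon: add p2, p5, p7.
No new states can be added; the closed set is {p1, p2, p5, p6, p7, p8, p9, p13}.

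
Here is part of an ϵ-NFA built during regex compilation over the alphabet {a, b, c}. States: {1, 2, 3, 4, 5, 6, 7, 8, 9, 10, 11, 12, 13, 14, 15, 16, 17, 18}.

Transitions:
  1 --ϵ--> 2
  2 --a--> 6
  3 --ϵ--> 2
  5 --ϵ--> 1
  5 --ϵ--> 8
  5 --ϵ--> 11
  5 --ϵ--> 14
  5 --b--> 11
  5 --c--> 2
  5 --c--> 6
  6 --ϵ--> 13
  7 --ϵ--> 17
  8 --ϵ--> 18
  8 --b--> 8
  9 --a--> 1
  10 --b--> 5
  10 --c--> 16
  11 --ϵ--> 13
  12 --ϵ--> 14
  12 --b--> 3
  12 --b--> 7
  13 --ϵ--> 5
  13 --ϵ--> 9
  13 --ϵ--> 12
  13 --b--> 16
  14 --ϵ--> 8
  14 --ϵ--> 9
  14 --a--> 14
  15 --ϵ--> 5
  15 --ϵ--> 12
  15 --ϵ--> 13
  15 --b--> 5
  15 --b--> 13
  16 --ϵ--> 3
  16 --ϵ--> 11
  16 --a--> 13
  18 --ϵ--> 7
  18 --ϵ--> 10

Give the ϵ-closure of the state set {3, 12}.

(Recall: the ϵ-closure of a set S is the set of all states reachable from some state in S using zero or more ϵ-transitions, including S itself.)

{2, 3, 7, 8, 9, 10, 12, 14, 17, 18}

Start with {3, 12}.
From 3 via ϵ: add 2.
From 12 via ϵ: add 14.
From 14 via ϵ: add 8, 9.
From 8 via ϵ: add 18.
From 18 via ϵ: add 7, 10.
From 7 via ϵ: add 17.
No new states can be added; the closed set is {2, 3, 7, 8, 9, 10, 12, 14, 17, 18}.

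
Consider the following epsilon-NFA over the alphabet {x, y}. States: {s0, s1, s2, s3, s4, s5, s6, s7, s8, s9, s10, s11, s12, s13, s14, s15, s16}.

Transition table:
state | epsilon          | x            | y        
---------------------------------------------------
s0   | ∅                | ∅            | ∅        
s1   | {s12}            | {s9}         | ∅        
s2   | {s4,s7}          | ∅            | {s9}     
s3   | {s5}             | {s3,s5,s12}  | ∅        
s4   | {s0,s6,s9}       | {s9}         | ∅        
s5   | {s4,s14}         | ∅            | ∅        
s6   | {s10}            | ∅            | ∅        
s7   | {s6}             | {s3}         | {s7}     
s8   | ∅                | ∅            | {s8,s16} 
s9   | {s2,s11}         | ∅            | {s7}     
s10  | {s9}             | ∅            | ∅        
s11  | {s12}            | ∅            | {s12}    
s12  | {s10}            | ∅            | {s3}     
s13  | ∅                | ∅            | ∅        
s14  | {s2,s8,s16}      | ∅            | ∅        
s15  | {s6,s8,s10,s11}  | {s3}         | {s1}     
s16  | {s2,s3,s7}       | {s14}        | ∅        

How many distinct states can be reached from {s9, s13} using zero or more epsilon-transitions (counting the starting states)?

10

Start with {s9, s13}.
From s9 via epsilon: add s2, s11.
From s2 via epsilon: add s4, s7.
From s11 via epsilon: add s12.
From s4 via epsilon: add s0, s6.
From s12 via epsilon: add s10.
epsilon-closure = {s0, s2, s4, s6, s7, s9, s10, s11, s12, s13}, which has 10 states.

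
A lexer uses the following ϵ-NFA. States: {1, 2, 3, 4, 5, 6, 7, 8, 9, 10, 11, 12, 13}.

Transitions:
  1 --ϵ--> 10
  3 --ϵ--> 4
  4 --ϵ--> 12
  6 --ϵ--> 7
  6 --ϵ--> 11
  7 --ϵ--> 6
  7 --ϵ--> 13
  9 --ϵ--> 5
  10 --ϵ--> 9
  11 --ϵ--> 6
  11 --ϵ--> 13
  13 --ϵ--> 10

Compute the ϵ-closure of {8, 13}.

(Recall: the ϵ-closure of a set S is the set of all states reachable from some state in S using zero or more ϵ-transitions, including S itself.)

{5, 8, 9, 10, 13}

Start with {8, 13}.
From 13 via ϵ: add 10.
From 10 via ϵ: add 9.
From 9 via ϵ: add 5.
No new states can be added; the closed set is {5, 8, 9, 10, 13}.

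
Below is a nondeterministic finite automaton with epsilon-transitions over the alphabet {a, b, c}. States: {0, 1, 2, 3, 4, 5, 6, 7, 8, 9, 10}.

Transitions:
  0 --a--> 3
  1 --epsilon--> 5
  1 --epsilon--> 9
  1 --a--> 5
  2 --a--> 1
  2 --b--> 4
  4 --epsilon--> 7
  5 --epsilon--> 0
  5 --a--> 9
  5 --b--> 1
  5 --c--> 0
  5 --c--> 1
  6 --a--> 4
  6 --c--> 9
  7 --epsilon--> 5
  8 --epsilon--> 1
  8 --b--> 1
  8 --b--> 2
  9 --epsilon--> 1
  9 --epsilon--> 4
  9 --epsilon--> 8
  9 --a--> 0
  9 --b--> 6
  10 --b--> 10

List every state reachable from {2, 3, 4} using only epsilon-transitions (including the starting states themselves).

{0, 2, 3, 4, 5, 7}

Start with {2, 3, 4}.
From 4 via epsilon: add 7.
From 7 via epsilon: add 5.
From 5 via epsilon: add 0.
No new states can be added; the closed set is {0, 2, 3, 4, 5, 7}.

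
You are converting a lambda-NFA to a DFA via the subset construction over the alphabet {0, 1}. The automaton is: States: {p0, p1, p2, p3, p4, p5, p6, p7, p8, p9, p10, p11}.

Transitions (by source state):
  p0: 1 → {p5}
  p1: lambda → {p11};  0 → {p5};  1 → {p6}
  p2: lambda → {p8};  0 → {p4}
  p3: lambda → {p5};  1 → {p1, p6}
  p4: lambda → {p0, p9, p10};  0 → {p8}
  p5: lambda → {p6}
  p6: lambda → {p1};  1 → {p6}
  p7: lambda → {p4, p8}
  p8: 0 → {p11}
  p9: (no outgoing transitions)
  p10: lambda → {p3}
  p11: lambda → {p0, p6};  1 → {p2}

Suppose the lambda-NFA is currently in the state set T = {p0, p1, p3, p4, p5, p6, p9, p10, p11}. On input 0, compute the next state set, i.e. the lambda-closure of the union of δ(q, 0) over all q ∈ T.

p1 on 0 → {p5}.
p4 on 0 → {p8}.
No 0-transition from p0, p3, p5, p6, p9, p10, p11.
Union after reading 0: {p5, p8}.
Now take the lambda-closure:
From p5 via lambda: add p6.
From p6 via lambda: add p1.
From p1 via lambda: add p11.
From p11 via lambda: add p0.
No new states can be added; the closed set is {p0, p1, p5, p6, p8, p11}.

{p0, p1, p5, p6, p8, p11}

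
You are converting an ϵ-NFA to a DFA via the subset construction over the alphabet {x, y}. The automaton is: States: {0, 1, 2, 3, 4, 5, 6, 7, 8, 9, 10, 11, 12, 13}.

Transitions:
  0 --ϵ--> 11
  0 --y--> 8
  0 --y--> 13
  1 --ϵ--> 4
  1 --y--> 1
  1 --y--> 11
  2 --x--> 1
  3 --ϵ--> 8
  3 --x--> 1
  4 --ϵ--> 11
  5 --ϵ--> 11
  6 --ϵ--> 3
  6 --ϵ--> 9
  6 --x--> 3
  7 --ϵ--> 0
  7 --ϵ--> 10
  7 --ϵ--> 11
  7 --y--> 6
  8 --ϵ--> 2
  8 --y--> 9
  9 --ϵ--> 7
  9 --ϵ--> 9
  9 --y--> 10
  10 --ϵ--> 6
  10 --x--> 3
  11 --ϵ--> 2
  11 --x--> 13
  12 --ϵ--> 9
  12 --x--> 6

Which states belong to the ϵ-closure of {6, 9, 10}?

Start with {6, 9, 10}.
From 6 via ϵ: add 3.
From 9 via ϵ: add 7.
From 3 via ϵ: add 8.
From 7 via ϵ: add 0, 11.
From 8 via ϵ: add 2.
No new states can be added; the closed set is {0, 2, 3, 6, 7, 8, 9, 10, 11}.

{0, 2, 3, 6, 7, 8, 9, 10, 11}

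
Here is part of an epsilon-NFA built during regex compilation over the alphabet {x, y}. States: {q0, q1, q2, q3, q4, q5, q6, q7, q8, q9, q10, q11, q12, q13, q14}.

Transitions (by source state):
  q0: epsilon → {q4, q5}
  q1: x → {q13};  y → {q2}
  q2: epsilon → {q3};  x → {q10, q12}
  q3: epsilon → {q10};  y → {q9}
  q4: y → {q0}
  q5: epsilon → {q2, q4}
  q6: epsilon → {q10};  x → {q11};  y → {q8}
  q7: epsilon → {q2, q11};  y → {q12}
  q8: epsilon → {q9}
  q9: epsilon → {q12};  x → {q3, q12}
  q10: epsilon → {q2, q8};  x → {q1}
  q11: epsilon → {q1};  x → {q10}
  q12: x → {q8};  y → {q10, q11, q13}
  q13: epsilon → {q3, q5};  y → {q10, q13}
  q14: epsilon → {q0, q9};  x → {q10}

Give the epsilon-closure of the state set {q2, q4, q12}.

Start with {q2, q4, q12}.
From q2 via epsilon: add q3.
From q3 via epsilon: add q10.
From q10 via epsilon: add q8.
From q8 via epsilon: add q9.
No new states can be added; the closed set is {q2, q3, q4, q8, q9, q10, q12}.

{q2, q3, q4, q8, q9, q10, q12}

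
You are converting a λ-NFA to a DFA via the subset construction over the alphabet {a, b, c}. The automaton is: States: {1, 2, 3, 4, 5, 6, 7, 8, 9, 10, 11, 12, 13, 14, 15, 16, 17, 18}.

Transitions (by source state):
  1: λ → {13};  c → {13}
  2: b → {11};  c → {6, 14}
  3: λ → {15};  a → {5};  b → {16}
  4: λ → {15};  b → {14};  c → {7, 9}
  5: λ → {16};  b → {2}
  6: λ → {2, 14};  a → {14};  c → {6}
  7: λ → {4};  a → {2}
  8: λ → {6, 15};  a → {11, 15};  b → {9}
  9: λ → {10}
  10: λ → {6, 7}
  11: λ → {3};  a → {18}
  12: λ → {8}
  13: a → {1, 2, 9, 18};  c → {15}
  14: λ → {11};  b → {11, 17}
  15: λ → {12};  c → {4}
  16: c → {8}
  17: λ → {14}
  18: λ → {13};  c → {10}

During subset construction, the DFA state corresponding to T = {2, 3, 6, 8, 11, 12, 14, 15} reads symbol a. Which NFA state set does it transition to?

{2, 3, 5, 6, 8, 11, 12, 13, 14, 15, 16, 18}

3 on a → {5}.
6 on a → {14}.
8 on a → {11, 15}.
11 on a → {18}.
No a-transition from 2, 12, 14, 15.
Union after reading a: {5, 11, 14, 15, 18}.
Now take the λ-closure:
From 5 via λ: add 16.
From 11 via λ: add 3.
From 15 via λ: add 12.
From 18 via λ: add 13.
From 12 via λ: add 8.
From 8 via λ: add 6.
From 6 via λ: add 2.
No new states can be added; the closed set is {2, 3, 5, 6, 8, 11, 12, 13, 14, 15, 16, 18}.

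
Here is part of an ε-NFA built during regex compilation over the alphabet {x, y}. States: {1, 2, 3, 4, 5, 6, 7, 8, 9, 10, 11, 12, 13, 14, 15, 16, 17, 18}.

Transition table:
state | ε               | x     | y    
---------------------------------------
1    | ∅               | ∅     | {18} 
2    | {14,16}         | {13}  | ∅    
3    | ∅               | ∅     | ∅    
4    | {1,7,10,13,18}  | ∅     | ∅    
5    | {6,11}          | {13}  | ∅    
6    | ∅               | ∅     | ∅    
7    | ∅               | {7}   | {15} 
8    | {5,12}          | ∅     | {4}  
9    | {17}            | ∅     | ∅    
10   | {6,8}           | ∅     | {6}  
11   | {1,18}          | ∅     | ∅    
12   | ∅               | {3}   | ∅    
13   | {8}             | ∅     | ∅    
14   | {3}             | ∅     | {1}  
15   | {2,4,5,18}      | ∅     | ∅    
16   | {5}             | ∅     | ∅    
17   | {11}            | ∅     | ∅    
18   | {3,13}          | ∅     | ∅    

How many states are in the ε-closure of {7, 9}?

12

Start with {7, 9}.
From 9 via ε: add 17.
From 17 via ε: add 11.
From 11 via ε: add 1, 18.
From 18 via ε: add 3, 13.
From 13 via ε: add 8.
From 8 via ε: add 5, 12.
From 5 via ε: add 6.
ε-closure = {1, 3, 5, 6, 7, 8, 9, 11, 12, 13, 17, 18}, which has 12 states.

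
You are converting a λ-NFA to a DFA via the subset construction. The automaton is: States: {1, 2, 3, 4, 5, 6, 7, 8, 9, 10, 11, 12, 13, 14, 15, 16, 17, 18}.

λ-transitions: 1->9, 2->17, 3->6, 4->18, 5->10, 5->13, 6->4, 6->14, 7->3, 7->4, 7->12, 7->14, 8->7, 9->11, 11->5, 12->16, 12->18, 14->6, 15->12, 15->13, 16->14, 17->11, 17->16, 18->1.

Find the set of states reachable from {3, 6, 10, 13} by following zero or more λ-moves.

Start with {3, 6, 10, 13}.
From 6 via λ: add 4, 14.
From 4 via λ: add 18.
From 18 via λ: add 1.
From 1 via λ: add 9.
From 9 via λ: add 11.
From 11 via λ: add 5.
No new states can be added; the closed set is {1, 3, 4, 5, 6, 9, 10, 11, 13, 14, 18}.

{1, 3, 4, 5, 6, 9, 10, 11, 13, 14, 18}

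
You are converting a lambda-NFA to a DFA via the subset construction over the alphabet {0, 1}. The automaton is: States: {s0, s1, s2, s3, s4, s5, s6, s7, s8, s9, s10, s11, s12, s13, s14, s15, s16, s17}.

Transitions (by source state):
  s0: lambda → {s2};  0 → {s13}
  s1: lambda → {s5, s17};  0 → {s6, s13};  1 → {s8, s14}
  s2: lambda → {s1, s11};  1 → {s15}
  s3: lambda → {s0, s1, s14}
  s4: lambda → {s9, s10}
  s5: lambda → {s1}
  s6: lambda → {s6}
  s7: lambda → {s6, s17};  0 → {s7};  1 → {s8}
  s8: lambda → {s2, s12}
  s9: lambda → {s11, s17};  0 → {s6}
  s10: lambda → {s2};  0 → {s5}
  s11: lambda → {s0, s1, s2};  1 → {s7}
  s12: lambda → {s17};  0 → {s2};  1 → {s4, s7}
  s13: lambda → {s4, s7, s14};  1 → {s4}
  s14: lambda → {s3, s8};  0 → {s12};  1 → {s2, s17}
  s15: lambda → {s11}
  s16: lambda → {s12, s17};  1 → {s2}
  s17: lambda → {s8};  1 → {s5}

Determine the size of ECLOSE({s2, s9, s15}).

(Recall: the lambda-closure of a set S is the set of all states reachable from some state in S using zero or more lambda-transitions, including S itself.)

Start with {s2, s9, s15}.
From s2 via lambda: add s1, s11.
From s9 via lambda: add s17.
From s1 via lambda: add s5.
From s11 via lambda: add s0.
From s17 via lambda: add s8.
From s8 via lambda: add s12.
lambda-closure = {s0, s1, s2, s5, s8, s9, s11, s12, s15, s17}, which has 10 states.

10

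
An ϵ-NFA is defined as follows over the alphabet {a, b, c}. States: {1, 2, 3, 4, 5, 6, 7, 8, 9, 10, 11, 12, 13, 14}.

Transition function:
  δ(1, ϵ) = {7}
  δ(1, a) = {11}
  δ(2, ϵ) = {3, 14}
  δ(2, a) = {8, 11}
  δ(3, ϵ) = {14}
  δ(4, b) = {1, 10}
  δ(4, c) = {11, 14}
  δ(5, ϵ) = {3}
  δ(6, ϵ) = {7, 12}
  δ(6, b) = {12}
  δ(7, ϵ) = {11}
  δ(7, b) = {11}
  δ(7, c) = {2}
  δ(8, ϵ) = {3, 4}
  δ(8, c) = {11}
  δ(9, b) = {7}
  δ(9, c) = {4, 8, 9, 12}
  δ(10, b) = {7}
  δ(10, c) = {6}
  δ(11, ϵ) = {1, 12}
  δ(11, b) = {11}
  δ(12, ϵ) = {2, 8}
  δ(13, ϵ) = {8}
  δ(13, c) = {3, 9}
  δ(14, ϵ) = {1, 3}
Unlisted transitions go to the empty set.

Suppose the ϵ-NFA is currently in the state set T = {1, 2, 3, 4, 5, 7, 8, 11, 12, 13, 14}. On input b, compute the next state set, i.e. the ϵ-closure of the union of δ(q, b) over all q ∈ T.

{1, 2, 3, 4, 7, 8, 10, 11, 12, 14}

4 on b → {1, 10}.
7 on b → {11}.
11 on b → {11}.
No b-transition from 1, 2, 3, 5, 8, 12, 13, 14.
Union after reading b: {1, 10, 11}.
Now take the ϵ-closure:
From 1 via ϵ: add 7.
From 11 via ϵ: add 12.
From 12 via ϵ: add 2, 8.
From 2 via ϵ: add 3, 14.
From 8 via ϵ: add 4.
No new states can be added; the closed set is {1, 2, 3, 4, 7, 8, 10, 11, 12, 14}.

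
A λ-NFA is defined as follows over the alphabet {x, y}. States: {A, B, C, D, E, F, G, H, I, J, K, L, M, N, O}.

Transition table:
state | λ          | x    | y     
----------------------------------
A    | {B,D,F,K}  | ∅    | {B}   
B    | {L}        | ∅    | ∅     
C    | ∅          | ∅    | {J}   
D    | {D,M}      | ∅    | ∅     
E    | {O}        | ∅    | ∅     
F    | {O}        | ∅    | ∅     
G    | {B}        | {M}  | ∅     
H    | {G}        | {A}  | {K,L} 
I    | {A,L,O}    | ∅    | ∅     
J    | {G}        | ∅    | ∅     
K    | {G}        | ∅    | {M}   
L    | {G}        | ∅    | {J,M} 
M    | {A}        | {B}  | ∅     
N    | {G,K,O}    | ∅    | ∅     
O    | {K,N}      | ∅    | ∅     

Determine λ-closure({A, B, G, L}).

{A, B, D, F, G, K, L, M, N, O}

Start with {A, B, G, L}.
From A via λ: add D, F, K.
From D via λ: add M.
From F via λ: add O.
From O via λ: add N.
No new states can be added; the closed set is {A, B, D, F, G, K, L, M, N, O}.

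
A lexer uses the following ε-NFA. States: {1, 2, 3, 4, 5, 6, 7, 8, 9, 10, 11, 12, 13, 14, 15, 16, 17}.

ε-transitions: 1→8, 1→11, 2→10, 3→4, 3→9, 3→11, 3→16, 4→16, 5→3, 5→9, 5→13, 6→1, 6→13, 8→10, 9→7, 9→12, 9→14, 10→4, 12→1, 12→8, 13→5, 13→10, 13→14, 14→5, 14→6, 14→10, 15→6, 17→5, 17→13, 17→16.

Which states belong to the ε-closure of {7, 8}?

{4, 7, 8, 10, 16}

Start with {7, 8}.
From 8 via ε: add 10.
From 10 via ε: add 4.
From 4 via ε: add 16.
No new states can be added; the closed set is {4, 7, 8, 10, 16}.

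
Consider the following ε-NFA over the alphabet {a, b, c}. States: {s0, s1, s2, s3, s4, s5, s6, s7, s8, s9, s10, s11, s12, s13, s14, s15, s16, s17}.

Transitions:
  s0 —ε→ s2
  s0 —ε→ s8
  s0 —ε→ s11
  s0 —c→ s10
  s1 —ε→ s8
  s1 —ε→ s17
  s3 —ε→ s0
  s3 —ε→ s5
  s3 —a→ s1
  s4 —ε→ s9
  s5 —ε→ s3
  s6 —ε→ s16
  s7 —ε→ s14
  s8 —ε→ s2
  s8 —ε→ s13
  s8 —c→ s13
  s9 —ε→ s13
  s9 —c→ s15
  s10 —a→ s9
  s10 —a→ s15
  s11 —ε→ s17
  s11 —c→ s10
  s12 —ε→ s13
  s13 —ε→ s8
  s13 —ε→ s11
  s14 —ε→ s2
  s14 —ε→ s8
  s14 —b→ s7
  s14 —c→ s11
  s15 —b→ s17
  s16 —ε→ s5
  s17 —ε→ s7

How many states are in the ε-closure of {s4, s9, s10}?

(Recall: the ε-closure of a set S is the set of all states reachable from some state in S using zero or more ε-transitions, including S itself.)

10

Start with {s4, s9, s10}.
From s9 via ε: add s13.
From s13 via ε: add s8, s11.
From s8 via ε: add s2.
From s11 via ε: add s17.
From s17 via ε: add s7.
From s7 via ε: add s14.
ε-closure = {s2, s4, s7, s8, s9, s10, s11, s13, s14, s17}, which has 10 states.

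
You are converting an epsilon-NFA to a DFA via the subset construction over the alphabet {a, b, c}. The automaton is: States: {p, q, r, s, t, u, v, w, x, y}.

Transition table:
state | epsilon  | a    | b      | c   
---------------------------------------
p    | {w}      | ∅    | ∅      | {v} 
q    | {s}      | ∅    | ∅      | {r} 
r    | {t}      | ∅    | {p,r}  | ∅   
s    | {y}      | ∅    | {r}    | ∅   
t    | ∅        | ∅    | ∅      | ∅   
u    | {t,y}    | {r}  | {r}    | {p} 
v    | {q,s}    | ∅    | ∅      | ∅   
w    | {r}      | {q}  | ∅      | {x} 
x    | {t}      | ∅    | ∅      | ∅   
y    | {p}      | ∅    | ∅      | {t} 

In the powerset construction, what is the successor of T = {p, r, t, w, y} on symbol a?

w on a → {q}.
No a-transition from p, r, t, y.
Union after reading a: {q}.
Now take the epsilon-closure:
From q via epsilon: add s.
From s via epsilon: add y.
From y via epsilon: add p.
From p via epsilon: add w.
From w via epsilon: add r.
From r via epsilon: add t.
No new states can be added; the closed set is {p, q, r, s, t, w, y}.

{p, q, r, s, t, w, y}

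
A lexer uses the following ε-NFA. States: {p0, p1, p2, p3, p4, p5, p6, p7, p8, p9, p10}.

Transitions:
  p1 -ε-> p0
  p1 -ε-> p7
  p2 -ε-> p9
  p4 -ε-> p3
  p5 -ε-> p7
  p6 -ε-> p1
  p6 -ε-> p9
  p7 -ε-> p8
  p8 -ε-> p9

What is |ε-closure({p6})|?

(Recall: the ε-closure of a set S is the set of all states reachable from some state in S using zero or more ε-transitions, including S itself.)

Start with {p6}.
From p6 via ε: add p1, p9.
From p1 via ε: add p0, p7.
From p7 via ε: add p8.
ε-closure = {p0, p1, p6, p7, p8, p9}, which has 6 states.

6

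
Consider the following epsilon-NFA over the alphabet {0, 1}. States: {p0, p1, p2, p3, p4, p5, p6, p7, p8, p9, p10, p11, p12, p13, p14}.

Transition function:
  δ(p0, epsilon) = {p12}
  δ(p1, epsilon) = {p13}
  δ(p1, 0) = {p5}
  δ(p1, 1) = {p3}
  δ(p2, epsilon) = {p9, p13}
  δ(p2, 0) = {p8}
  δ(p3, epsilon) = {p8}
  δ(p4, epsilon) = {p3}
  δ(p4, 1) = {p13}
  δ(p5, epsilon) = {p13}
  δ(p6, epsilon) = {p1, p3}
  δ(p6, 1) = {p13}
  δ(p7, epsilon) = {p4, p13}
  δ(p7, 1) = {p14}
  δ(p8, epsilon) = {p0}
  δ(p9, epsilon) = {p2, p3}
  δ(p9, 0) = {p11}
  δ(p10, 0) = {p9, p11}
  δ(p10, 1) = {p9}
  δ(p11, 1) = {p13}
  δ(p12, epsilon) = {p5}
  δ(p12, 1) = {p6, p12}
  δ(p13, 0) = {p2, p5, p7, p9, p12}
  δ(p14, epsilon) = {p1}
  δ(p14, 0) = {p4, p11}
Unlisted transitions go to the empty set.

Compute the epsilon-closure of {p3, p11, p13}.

{p0, p3, p5, p8, p11, p12, p13}

Start with {p3, p11, p13}.
From p3 via epsilon: add p8.
From p8 via epsilon: add p0.
From p0 via epsilon: add p12.
From p12 via epsilon: add p5.
No new states can be added; the closed set is {p0, p3, p5, p8, p11, p12, p13}.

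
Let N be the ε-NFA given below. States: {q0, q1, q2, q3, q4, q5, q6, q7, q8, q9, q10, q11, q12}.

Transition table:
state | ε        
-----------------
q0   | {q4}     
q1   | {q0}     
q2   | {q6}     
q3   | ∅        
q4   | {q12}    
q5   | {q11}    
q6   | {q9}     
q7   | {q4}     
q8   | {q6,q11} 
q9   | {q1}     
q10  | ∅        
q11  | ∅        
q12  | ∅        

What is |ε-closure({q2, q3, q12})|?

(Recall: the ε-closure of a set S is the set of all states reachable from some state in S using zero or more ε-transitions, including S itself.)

8

Start with {q2, q3, q12}.
From q2 via ε: add q6.
From q6 via ε: add q9.
From q9 via ε: add q1.
From q1 via ε: add q0.
From q0 via ε: add q4.
ε-closure = {q0, q1, q2, q3, q4, q6, q9, q12}, which has 8 states.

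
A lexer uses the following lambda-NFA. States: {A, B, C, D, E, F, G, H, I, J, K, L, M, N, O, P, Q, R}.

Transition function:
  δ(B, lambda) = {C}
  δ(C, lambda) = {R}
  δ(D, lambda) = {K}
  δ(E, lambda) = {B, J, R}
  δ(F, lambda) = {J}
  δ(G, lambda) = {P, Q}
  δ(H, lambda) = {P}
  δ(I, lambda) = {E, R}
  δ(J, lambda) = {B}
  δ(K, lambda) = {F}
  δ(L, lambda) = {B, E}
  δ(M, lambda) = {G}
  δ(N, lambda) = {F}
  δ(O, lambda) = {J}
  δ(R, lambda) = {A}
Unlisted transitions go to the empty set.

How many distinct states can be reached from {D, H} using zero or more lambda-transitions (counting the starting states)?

10

Start with {D, H}.
From D via lambda: add K.
From H via lambda: add P.
From K via lambda: add F.
From F via lambda: add J.
From J via lambda: add B.
From B via lambda: add C.
From C via lambda: add R.
From R via lambda: add A.
lambda-closure = {A, B, C, D, F, H, J, K, P, R}, which has 10 states.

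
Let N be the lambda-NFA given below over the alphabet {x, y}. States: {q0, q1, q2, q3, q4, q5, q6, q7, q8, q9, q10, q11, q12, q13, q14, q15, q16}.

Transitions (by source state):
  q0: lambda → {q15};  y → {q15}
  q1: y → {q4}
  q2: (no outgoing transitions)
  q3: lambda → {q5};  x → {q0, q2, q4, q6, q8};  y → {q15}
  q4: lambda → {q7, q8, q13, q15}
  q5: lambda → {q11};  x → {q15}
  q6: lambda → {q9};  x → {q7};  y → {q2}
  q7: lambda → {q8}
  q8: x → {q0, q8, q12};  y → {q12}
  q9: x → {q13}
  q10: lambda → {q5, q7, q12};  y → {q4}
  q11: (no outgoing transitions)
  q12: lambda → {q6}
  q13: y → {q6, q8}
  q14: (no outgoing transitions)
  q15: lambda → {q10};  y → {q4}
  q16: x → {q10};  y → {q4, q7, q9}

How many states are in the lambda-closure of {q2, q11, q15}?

Start with {q2, q11, q15}.
From q15 via lambda: add q10.
From q10 via lambda: add q5, q7, q12.
From q7 via lambda: add q8.
From q12 via lambda: add q6.
From q6 via lambda: add q9.
lambda-closure = {q2, q5, q6, q7, q8, q9, q10, q11, q12, q15}, which has 10 states.

10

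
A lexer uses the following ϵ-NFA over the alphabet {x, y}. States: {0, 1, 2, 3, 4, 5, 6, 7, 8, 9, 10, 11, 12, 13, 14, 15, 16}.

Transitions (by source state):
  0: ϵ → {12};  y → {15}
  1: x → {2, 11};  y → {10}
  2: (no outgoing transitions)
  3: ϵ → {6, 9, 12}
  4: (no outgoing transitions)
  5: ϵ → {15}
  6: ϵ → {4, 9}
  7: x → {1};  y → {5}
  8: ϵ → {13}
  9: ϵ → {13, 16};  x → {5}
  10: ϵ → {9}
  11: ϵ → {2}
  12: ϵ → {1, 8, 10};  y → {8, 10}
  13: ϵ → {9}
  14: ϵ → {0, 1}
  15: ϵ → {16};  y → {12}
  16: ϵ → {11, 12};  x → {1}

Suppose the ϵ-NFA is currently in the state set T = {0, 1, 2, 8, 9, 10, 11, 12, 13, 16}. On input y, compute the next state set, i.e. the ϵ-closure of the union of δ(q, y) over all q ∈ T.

{1, 2, 8, 9, 10, 11, 12, 13, 15, 16}

0 on y → {15}.
1 on y → {10}.
12 on y → {8, 10}.
No y-transition from 2, 8, 9, 10, 11, 13, 16.
Union after reading y: {8, 10, 15}.
Now take the ϵ-closure:
From 8 via ϵ: add 13.
From 10 via ϵ: add 9.
From 15 via ϵ: add 16.
From 16 via ϵ: add 11, 12.
From 11 via ϵ: add 2.
From 12 via ϵ: add 1.
No new states can be added; the closed set is {1, 2, 8, 9, 10, 11, 12, 13, 15, 16}.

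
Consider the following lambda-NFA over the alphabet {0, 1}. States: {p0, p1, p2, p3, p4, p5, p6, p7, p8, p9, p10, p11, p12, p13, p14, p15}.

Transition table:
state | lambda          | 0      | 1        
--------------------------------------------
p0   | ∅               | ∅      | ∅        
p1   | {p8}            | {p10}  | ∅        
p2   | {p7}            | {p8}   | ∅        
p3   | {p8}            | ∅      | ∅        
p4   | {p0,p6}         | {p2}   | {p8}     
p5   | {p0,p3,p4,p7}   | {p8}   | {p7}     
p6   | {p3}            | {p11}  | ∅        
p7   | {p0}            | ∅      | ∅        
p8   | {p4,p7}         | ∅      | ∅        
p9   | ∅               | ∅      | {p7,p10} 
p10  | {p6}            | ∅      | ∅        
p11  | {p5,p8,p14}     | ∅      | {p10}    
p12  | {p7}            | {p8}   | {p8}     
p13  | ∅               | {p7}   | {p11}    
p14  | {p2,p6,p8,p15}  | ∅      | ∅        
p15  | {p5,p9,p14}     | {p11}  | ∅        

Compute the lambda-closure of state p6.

Start with {p6}.
From p6 via lambda: add p3.
From p3 via lambda: add p8.
From p8 via lambda: add p4, p7.
From p4 via lambda: add p0.
No new states can be added; the closed set is {p0, p3, p4, p6, p7, p8}.

{p0, p3, p4, p6, p7, p8}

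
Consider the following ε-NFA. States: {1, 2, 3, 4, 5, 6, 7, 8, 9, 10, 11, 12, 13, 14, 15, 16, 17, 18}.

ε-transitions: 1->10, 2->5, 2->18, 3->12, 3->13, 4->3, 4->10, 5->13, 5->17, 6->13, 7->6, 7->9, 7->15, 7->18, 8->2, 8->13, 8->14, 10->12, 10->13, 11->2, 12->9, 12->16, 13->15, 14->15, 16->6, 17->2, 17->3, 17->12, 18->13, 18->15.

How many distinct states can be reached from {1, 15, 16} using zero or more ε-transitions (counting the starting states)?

Start with {1, 15, 16}.
From 1 via ε: add 10.
From 16 via ε: add 6.
From 6 via ε: add 13.
From 10 via ε: add 12.
From 12 via ε: add 9.
ε-closure = {1, 6, 9, 10, 12, 13, 15, 16}, which has 8 states.

8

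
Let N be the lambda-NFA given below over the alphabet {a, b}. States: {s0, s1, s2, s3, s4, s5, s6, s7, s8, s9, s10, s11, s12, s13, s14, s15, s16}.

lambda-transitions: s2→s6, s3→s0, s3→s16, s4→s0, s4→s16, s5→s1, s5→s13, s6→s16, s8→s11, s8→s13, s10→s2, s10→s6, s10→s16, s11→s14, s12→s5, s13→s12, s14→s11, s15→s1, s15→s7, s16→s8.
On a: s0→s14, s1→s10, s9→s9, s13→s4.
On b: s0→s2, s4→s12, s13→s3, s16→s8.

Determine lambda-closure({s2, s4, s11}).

Start with {s2, s4, s11}.
From s2 via lambda: add s6.
From s4 via lambda: add s0, s16.
From s11 via lambda: add s14.
From s16 via lambda: add s8.
From s8 via lambda: add s13.
From s13 via lambda: add s12.
From s12 via lambda: add s5.
From s5 via lambda: add s1.
No new states can be added; the closed set is {s0, s1, s2, s4, s5, s6, s8, s11, s12, s13, s14, s16}.

{s0, s1, s2, s4, s5, s6, s8, s11, s12, s13, s14, s16}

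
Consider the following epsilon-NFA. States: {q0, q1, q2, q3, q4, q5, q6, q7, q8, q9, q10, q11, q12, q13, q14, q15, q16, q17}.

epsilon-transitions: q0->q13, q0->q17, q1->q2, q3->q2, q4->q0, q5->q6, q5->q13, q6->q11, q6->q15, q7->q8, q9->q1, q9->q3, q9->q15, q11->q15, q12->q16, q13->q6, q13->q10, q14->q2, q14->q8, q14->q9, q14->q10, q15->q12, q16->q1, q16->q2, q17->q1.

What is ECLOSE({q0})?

{q0, q1, q2, q6, q10, q11, q12, q13, q15, q16, q17}

Start with {q0}.
From q0 via epsilon: add q13, q17.
From q13 via epsilon: add q6, q10.
From q17 via epsilon: add q1.
From q1 via epsilon: add q2.
From q6 via epsilon: add q11, q15.
From q15 via epsilon: add q12.
From q12 via epsilon: add q16.
No new states can be added; the closed set is {q0, q1, q2, q6, q10, q11, q12, q13, q15, q16, q17}.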